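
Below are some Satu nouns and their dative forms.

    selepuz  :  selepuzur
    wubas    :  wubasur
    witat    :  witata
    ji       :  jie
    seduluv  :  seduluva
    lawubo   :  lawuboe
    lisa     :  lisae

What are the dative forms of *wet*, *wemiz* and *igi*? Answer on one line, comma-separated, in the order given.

The pattern is sibilance of the final sound: -ur when the stem ends in a sibilant (*selepuz*, *wubas*); -a when the stem ends in a non-sibilant consonant (*witat*, *seduluv*); -e when the stem ends in a vowel (*ji*, *lawubo*, *lisa*).
Since the final sound of *wet* is /t/ (a non-sibilant consonant), it takes -a, giving *weta*.
*wemiz*: final sound = /z/, a sibilant → -ur → *wemizur*.
*igi* — final sound /i/ (a vowel) → -e → *igie*.

weta, wemizur, igie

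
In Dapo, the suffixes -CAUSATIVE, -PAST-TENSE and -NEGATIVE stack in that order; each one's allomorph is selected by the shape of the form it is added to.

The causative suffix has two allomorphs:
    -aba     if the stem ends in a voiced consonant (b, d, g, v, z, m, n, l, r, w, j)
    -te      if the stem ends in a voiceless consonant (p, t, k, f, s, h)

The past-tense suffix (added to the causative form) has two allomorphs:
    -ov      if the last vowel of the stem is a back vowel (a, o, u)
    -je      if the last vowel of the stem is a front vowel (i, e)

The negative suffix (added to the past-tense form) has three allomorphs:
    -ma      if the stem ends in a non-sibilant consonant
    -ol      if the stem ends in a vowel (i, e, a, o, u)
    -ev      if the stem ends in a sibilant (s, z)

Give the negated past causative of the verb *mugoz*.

Since the final consonant of *mugoz* is /z/ (voiced), it takes -aba, giving *mugozaba*.
Since the last vowel of the causative form *mugozaba* is /a/ (a back vowel), it takes -ov, giving *mugozabaov*.
The past-tense form *mugozabaov* — final sound /v/ (a non-sibilant consonant) → -ma → *mugozabaovma*.

mugozabaovma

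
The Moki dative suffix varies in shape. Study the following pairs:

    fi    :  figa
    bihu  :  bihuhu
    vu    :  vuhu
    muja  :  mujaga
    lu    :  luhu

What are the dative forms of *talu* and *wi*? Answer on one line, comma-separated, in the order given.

The pattern is rounding harmony: -hu when the last vowel of the stem is a rounded vowel (*bihu*, *vu*, *lu*); -ga when the last vowel of the stem is an unrounded vowel (*fi*, *muja*).
Since the last vowel of *talu* is /u/ (a rounded vowel), it takes -hu, giving *taluhu*.
Since the last vowel of *wi* is /i/ (an unrounded vowel), it takes -ga, giving *wiga*.

taluhu, wiga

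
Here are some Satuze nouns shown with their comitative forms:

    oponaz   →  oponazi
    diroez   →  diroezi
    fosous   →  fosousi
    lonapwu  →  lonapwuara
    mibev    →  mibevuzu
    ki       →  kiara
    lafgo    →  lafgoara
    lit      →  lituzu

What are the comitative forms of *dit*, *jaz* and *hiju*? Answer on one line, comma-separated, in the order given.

dituzu, jazi, hijuara

The suffix is conditioned by the final sound: -i when the stem ends in a sibilant (*oponaz*, *diroez*, *fosous*); -uzu when the stem ends in a non-sibilant consonant (*mibev*, *lit*); -ara when the stem ends in a vowel (*lonapwu*, *ki*, *lafgo*).
*dit*: final sound = /t/, a non-sibilant consonant → -uzu → *dituzu*.
Since the final sound of *jaz* is /z/ (a sibilant), it takes -i, giving *jazi*.
*hiju* — final sound /u/ (a vowel) → -ara → *hijuara*.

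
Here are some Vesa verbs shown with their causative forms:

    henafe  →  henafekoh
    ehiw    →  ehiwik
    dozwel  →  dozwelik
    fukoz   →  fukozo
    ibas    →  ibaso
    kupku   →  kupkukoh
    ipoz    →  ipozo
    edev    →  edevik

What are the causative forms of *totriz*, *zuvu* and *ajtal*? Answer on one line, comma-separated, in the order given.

Looking at the final sound of each stem: -o when the stem ends in a sibilant (*fukoz*, *ibas*, *ipoz*); -ik when the stem ends in a non-sibilant consonant (*ehiw*, *dozwel*, *edev*); -koh when the stem ends in a vowel (*henafe*, *kupku*).
*totriz* — final sound /z/ (a sibilant) → -o → *totrizo*.
*zuvu* — final sound /u/ (a vowel) → -koh → *zuvukoh*.
*ajtal* — final sound /l/ (a non-sibilant consonant) → -ik → *ajtalik*.

totrizo, zuvukoh, ajtalik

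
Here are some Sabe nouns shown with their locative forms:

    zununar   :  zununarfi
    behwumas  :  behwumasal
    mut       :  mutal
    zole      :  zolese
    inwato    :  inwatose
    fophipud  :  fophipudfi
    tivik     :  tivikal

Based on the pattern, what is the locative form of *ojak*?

ojakal

The pattern is voicing of the final sound: -al when the stem ends in a voiceless consonant (*behwumas*, *mut*, *tivik*); -fi when the stem ends in a voiced consonant (*zununar*, *fophipud*); -se when the stem ends in a vowel (*zole*, *inwato*).
Since the final sound of *ojak* is /k/ (a voiceless consonant), it takes -al, giving *ojakal*.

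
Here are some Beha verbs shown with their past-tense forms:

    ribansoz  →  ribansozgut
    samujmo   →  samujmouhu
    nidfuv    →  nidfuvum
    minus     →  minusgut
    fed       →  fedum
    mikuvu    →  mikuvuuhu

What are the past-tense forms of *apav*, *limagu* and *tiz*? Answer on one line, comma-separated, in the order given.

apavum, limaguuhu, tizgut

The suffix is conditioned by the final sound: -gut when the stem ends in a sibilant (*ribansoz*, *minus*); -um when the stem ends in a non-sibilant consonant (*nidfuv*, *fed*); -uhu when the stem ends in a vowel (*samujmo*, *mikuvu*).
The final sound of *apav* is /v/, which is a non-sibilant consonant, so the suffix is -um, giving *apavum*.
*limagu* — final sound /u/ (a vowel) → -uhu → *limaguuhu*.
The final sound of *tiz* is /z/, which is a sibilant, so the suffix is -gut, giving *tizgut*.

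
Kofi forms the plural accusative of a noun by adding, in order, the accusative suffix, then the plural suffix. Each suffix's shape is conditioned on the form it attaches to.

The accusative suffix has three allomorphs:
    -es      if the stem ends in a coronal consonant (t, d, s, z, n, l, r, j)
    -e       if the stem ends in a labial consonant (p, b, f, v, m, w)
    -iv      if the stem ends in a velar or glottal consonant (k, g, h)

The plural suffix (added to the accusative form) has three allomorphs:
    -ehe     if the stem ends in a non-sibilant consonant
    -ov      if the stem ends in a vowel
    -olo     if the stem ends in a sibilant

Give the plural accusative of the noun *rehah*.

rehahivehe

The final consonant of *rehah* is /h/, which is velar/glottal, so the accusative suffix is -iv, giving *rehahiv*.
The accusative form *rehahiv* — final sound /v/ (a non-sibilant consonant) → -ehe → *rehahivehe*.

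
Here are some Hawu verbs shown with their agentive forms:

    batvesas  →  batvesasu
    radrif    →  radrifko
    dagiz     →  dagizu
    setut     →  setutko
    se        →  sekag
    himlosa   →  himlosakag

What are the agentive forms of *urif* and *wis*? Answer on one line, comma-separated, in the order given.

urifko, wisu

The pattern is sibilance of the final sound: -u when the stem ends in a sibilant (*batvesas*, *dagiz*); -ko when the stem ends in a non-sibilant consonant (*radrif*, *setut*); -kag when the stem ends in a vowel (*se*, *himlosa*).
*urif* — final sound /f/ (a non-sibilant consonant) → -ko → *urifko*.
The final sound of *wis* is /s/, which is a sibilant, so the suffix is -u, giving *wisu*.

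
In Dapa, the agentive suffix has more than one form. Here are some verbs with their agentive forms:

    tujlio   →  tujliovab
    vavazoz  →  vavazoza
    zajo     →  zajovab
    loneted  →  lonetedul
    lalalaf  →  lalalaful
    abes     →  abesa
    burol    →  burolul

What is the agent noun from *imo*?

Looking at the final sound of each stem: -a when the stem ends in a sibilant (*vavazoz*, *abes*); -ul when the stem ends in a non-sibilant consonant (*loneted*, *lalalaf*, *burol*); -vab when the stem ends in a vowel (*tujlio*, *zajo*).
*imo*: final sound = /o/, a vowel → -vab → *imovab*.

imovab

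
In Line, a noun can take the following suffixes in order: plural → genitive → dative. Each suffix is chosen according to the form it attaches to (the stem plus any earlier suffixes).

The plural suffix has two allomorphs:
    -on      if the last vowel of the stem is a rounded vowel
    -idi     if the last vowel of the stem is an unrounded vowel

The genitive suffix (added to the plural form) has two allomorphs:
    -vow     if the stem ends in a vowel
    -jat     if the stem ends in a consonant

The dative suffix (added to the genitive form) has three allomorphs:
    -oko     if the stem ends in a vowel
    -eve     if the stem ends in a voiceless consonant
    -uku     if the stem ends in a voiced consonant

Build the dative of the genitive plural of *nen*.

nenidivowuku

The last vowel of *nen* is /e/, which is an unrounded vowel, so the plural suffix is -idi, giving *nenidi*.
The plural form *nenidi* — final sound /i/ (a vowel) → -vow → *nenidivow*.
The genitive form *nenidivow*: final sound = /w/, a voiced consonant → -uku → *nenidivowuku*.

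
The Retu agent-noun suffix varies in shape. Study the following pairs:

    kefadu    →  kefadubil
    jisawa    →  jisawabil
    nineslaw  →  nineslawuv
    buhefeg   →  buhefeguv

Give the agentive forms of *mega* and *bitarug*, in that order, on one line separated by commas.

megabil, bitaruguv

Looking at the final sound of each stem: -uv when the stem ends in a consonant (*nineslaw*, *buhefeg*); -bil when the stem ends in a vowel (*kefadu*, *jisawa*).
*mega* — final sound /a/ (a vowel) → -bil → *megabil*.
Since the final sound of *bitarug* is /g/ (a consonant), it takes -uv, giving *bitaruguv*.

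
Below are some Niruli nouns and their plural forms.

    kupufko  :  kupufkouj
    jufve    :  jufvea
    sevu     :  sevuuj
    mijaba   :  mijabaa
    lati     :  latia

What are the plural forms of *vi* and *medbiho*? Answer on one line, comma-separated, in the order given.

The alternation tracks the last vowel of the stem — -uj when the last vowel of the stem is a rounded vowel (*kupufko*, *sevu*); -a when the last vowel of the stem is an unrounded vowel (*jufve*, *mijaba*, *lati*).
The last vowel of *vi* is /i/, which is an unrounded vowel, so the suffix is -a, giving *via*.
The last vowel of *medbiho* is /o/, which is a rounded vowel, so the suffix is -uj, giving *medbihouj*.

via, medbihouj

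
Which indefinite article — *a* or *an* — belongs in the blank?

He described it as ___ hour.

The indefinite article is chosen by the initial *sound* of the following word, not its spelling.
*hour* begins with the sound /aʊ/ (silent h) — a vowel sound.
So the article is *an*: He described it as an hour.

an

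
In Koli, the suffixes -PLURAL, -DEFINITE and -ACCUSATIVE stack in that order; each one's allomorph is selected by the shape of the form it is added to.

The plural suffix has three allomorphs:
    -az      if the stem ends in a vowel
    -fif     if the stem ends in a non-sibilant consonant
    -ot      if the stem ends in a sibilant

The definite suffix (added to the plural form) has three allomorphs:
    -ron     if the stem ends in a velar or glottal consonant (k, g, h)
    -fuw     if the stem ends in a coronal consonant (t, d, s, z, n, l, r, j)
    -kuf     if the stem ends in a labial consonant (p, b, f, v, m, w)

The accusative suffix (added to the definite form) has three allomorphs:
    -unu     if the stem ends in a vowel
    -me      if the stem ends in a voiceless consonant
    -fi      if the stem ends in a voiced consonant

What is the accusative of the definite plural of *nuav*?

nuavfifkufme

The final sound of *nuav* is /v/, which is a non-sibilant consonant, so the plural suffix is -fif, giving *nuavfif*.
The plural form *nuavfif*: final consonant = /f/, labial → -kuf → *nuavfifkuf*.
The definite form *nuavfifkuf* — final sound /f/ (a voiceless consonant) → -me → *nuavfifkufme*.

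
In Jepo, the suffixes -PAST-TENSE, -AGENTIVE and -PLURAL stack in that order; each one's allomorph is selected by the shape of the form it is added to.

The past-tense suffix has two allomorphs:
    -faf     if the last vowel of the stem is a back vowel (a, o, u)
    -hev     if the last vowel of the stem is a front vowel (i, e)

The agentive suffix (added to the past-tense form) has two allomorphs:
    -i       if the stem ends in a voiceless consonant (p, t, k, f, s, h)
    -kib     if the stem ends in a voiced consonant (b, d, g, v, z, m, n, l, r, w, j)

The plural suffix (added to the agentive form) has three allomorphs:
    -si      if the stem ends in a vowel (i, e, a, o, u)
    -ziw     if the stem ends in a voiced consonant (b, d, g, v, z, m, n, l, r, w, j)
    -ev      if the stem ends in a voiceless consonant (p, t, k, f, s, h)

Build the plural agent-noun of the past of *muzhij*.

muzhijhevkibziw

The last vowel of *muzhij* is /i/, which is a front vowel, so the past-tense suffix is -hev, giving *muzhijhev*.
The past-tense form *muzhijhev*: final consonant = /v/, voiced → -kib → *muzhijhevkib*.
The final sound of the agentive form *muzhijhevkib* is /b/, which is a voiced consonant, so the plural suffix is -ziw, giving *muzhijhevkibziw*.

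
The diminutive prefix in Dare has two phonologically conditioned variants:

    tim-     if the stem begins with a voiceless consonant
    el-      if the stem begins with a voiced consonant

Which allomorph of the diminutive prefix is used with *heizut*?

tim-

*heizut*: first consonant = /h/, voiceless → tim-.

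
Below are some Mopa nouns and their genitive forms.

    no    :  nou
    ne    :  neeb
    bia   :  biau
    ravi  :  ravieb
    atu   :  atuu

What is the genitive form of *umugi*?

Looking at the last vowel of each stem: -eb when the last vowel of the stem is a front vowel (*ne*, *ravi*); -u when the last vowel of the stem is a back vowel (*no*, *bia*, *atu*).
The last vowel of *umugi* is /i/, which is a front vowel, so the suffix is -eb, giving *umugieb*.

umugieb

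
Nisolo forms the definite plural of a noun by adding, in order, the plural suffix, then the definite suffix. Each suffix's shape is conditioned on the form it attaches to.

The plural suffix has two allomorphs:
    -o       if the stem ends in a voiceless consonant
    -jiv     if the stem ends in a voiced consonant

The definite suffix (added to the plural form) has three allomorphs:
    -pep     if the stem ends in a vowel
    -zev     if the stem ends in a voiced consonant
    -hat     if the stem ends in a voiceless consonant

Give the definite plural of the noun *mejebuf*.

The final consonant of *mejebuf* is /f/, which is voiceless, so the plural suffix is -o, giving *mejebufo*.
The final sound of the plural form *mejebufo* is /o/, which is a vowel, so the definite suffix is -pep, giving *mejebufopep*.

mejebufopep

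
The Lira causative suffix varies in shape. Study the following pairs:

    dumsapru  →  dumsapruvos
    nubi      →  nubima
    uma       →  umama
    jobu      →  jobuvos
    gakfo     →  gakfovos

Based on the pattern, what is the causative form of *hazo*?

hazovos

Looking at the last vowel of each stem: -vos when the last vowel of the stem is a rounded vowel (*dumsapru*, *jobu*, *gakfo*); -ma when the last vowel of the stem is an unrounded vowel (*nubi*, *uma*).
Since the last vowel of *hazo* is /o/ (a rounded vowel), it takes -vos, giving *hazovos*.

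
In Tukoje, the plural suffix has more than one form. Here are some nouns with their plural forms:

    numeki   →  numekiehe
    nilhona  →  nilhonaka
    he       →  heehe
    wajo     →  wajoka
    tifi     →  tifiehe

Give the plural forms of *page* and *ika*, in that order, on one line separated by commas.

The alternation tracks the last vowel of the stem — -ehe when the last vowel of the stem is a front vowel (*numeki*, *he*, *tifi*); -ka when the last vowel of the stem is a back vowel (*nilhona*, *wajo*).
Since the last vowel of *page* is /e/ (a front vowel), it takes -ehe, giving *pageehe*.
The last vowel of *ika* is /a/, which is a back vowel, so the suffix is -ka, giving *ikaka*.

pageehe, ikaka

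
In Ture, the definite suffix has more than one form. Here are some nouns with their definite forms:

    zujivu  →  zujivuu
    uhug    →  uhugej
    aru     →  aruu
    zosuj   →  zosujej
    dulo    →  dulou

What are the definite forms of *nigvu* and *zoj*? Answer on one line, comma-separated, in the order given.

Looking at the final sound of each stem: -ej when the stem ends in a consonant (*uhug*, *zosuj*); -u when the stem ends in a vowel (*zujivu*, *aru*, *dulo*).
*nigvu*: final sound = /u/, a vowel → -u → *nigvuu*.
*zoj* — final sound /j/ (a consonant) → -ej → *zojej*.

nigvuu, zojej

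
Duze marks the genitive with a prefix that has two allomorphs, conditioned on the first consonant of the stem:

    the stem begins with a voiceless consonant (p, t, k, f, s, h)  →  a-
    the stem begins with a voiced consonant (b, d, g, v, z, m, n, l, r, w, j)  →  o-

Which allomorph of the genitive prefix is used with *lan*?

o-

*lan* — first consonant /l/ (voiced) → o-.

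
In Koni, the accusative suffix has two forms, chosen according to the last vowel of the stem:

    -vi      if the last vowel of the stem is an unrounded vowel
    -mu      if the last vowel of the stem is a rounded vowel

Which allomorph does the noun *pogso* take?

-mu

*pogso*: last vowel = /o/, a rounded vowel → -mu.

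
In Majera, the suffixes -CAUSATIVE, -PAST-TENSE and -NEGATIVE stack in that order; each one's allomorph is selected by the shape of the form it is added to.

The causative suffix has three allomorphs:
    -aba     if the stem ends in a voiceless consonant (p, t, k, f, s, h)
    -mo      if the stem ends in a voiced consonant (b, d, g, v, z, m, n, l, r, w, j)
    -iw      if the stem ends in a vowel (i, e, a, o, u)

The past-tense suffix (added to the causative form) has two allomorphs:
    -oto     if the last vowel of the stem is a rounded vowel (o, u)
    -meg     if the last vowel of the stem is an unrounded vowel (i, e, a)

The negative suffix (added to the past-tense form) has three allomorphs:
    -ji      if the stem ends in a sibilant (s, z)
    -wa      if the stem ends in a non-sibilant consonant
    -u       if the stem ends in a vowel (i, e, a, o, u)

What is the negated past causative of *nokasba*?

nokasbaiwmegwa

*nokasba* — final sound /a/ (a vowel) → -iw → *nokasbaiw*.
The causative form *nokasbaiw* — last vowel /i/ (an unrounded vowel) → -meg → *nokasbaiwmeg*.
Since the final sound of the past-tense form *nokasbaiwmeg* is /g/ (a non-sibilant consonant), it takes -wa, giving *nokasbaiwmegwa*.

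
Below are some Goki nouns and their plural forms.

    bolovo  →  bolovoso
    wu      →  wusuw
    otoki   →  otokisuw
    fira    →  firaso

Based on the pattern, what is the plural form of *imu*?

imusuw

Looking at the last vowel of each stem: -suw when the last vowel of the stem is a high vowel (*wu*, *otoki*); -so when the last vowel of the stem is a non-high vowel (*bolovo*, *fira*).
*imu*: last vowel = /u/, a high vowel → -suw → *imusuw*.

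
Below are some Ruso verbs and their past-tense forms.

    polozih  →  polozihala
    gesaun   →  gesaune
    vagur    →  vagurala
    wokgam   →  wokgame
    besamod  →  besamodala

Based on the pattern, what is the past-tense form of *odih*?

odihala

Looking at the final consonant of each stem: -e when the stem ends in a nasal (*gesaun*, *wokgam*); -ala when the stem ends in a non-nasal consonant (*polozih*, *vagur*, *besamod*).
Since the final consonant of *odih* is /h/ (non-nasal), it takes -ala, giving *odihala*.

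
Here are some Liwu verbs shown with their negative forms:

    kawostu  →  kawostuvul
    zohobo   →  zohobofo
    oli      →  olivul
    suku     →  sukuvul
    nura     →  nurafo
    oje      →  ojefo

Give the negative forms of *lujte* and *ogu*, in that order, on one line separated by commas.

lujtefo, oguvul

Looking at the last vowel of each stem: -vul when the last vowel of the stem is a high vowel (*kawostu*, *oli*, *suku*); -fo when the last vowel of the stem is a non-high vowel (*zohobo*, *nura*, *oje*).
*lujte*: last vowel = /e/, a non-high vowel → -fo → *lujtefo*.
*ogu* — last vowel /u/ (a high vowel) → -vul → *oguvul*.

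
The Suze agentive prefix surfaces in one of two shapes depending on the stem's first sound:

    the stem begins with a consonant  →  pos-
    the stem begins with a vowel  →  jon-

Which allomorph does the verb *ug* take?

jon-

*ug* — first sound /u/ (a vowel) → jon-.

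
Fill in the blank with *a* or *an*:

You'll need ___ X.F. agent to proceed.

an

The indefinite article is chosen by the initial *sound* of the following word, not its spelling.
The initialism *X.F.* is read letter by letter; the first letter, X, is pronounced /ɛks/, which begins with a vowel sound.
So the article is *an*: You'll need an X.F. agent to proceed.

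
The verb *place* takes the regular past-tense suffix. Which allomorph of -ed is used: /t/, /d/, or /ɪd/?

The stem *place* ends in a voiceless consonant other than /t/.
The -ed suffix is realized as /ɪd/ after /t, d/; as /t/ after other voiceless consonants; and as /d/ after other voiced sounds.
So -ed on *place* is pronounced /t/.

/t/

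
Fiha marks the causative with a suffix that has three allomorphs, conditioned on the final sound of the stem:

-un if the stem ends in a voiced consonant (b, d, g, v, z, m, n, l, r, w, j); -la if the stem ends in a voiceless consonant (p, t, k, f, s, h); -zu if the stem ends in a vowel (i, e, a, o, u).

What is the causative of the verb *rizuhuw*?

rizuhuwun

*rizuhuw*: final sound = /w/, a voiced consonant → -un → *rizuhuwun*.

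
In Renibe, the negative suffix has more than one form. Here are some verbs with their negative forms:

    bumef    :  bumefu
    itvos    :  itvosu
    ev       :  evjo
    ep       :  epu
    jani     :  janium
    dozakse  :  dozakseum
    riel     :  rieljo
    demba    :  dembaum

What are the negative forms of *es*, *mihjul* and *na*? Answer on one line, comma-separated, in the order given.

Looking at the final sound of each stem: -u when the stem ends in a voiceless consonant (*bumef*, *itvos*, *ep*); -jo when the stem ends in a voiced consonant (*ev*, *riel*); -um when the stem ends in a vowel (*jani*, *dozakse*, *demba*).
Since the final sound of *es* is /s/ (a voiceless consonant), it takes -u, giving *esu*.
Since the final sound of *mihjul* is /l/ (a voiced consonant), it takes -jo, giving *mihjuljo*.
The final sound of *na* is /a/, which is a vowel, so the suffix is -um, giving *naum*.

esu, mihjuljo, naum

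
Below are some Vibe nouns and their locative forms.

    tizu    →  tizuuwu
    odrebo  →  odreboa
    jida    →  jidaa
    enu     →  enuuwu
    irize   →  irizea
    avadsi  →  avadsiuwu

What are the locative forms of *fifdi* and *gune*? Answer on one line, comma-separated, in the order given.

fifdiuwu, gunea

The alternation tracks the last vowel of the stem — -uwu when the last vowel of the stem is a high vowel (*tizu*, *enu*, *avadsi*); -a when the last vowel of the stem is a non-high vowel (*odrebo*, *jida*, *irize*).
*fifdi*: last vowel = /i/, a high vowel → -uwu → *fifdiuwu*.
The last vowel of *gune* is /e/, which is a non-high vowel, so the suffix is -a, giving *gunea*.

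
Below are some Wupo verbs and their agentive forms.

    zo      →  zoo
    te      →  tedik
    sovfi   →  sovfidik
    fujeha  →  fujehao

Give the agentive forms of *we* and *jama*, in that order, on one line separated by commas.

The suffix is conditioned by the last vowel: -dik when the last vowel of the stem is a front vowel (*te*, *sovfi*); -o when the last vowel of the stem is a back vowel (*zo*, *fujeha*).
*we* — last vowel /e/ (a front vowel) → -dik → *wedik*.
Since the last vowel of *jama* is /a/ (a back vowel), it takes -o, giving *jamao*.

wedik, jamao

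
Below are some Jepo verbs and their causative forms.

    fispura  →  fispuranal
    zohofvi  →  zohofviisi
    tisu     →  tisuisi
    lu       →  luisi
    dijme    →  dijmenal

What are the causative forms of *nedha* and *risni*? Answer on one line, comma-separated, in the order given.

nedhanal, risniisi

The pattern is height harmony: -isi when the last vowel of the stem is a high vowel (*zohofvi*, *tisu*, *lu*); -nal when the last vowel of the stem is a non-high vowel (*fispura*, *dijme*).
The last vowel of *nedha* is /a/, which is a non-high vowel, so the suffix is -nal, giving *nedhanal*.
Since the last vowel of *risni* is /i/ (a high vowel), it takes -isi, giving *risniisi*.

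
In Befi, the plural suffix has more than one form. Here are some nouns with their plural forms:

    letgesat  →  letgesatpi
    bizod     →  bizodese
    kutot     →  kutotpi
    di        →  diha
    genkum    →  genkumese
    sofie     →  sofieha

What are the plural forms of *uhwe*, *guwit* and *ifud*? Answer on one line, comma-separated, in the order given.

The pattern is voicing of the final sound: -pi when the stem ends in a voiceless consonant (*letgesat*, *kutot*); -ese when the stem ends in a voiced consonant (*bizod*, *genkum*); -ha when the stem ends in a vowel (*di*, *sofie*).
*uhwe*: final sound = /e/, a vowel → -ha → *uhweha*.
The final sound of *guwit* is /t/, which is a voiceless consonant, so the suffix is -pi, giving *guwitpi*.
*ifud*: final sound = /d/, a voiced consonant → -ese → *ifudese*.

uhweha, guwitpi, ifudese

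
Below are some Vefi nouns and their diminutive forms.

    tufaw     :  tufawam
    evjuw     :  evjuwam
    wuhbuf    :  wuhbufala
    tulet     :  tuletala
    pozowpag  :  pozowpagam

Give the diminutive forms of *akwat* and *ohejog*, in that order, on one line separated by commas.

akwatala, ohejogam

The alternation tracks the final consonant of the stem — -ala when the stem ends in a voiceless consonant (*wuhbuf*, *tulet*); -am when the stem ends in a voiced consonant (*tufaw*, *evjuw*, *pozowpag*).
*akwat*: final consonant = /t/, voiceless → -ala → *akwatala*.
The final consonant of *ohejog* is /g/, which is voiced, so the suffix is -am, giving *ohejogam*.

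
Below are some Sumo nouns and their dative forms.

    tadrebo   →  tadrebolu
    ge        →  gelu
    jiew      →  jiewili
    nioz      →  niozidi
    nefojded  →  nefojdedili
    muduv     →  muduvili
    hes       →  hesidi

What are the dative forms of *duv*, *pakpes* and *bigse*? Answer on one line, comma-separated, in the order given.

The alternation tracks the final sound of the stem — -idi when the stem ends in a sibilant (*nioz*, *hes*); -ili when the stem ends in a non-sibilant consonant (*jiew*, *nefojded*, *muduv*); -lu when the stem ends in a vowel (*tadrebo*, *ge*).
The final sound of *duv* is /v/, which is a non-sibilant consonant, so the suffix is -ili, giving *duvili*.
Since the final sound of *pakpes* is /s/ (a sibilant), it takes -idi, giving *pakpesidi*.
The final sound of *bigse* is /e/, which is a vowel, so the suffix is -lu, giving *bigselu*.

duvili, pakpesidi, bigselu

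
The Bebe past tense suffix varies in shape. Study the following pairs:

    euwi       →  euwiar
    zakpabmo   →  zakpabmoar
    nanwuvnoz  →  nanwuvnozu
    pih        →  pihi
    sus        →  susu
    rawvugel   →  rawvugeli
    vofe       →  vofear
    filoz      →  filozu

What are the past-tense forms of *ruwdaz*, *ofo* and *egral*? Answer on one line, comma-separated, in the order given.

ruwdazu, ofoar, egrali

The suffix is conditioned by the final sound: -u when the stem ends in a sibilant (*nanwuvnoz*, *sus*, *filoz*); -i when the stem ends in a non-sibilant consonant (*pih*, *rawvugel*); -ar when the stem ends in a vowel (*euwi*, *zakpabmo*, *vofe*).
The final sound of *ruwdaz* is /z/, which is a sibilant, so the suffix is -u, giving *ruwdazu*.
*ofo* — final sound /o/ (a vowel) → -ar → *ofoar*.
*egral*: final sound = /l/, a non-sibilant consonant → -i → *egrali*.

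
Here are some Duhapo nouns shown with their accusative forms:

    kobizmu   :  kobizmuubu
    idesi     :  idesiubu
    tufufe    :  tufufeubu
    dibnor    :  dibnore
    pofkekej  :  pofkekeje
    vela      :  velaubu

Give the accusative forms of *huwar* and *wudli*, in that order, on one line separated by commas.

The pattern is consonant vs. vowel: -e when the stem ends in a consonant (*dibnor*, *pofkekej*); -ubu when the stem ends in a vowel (*kobizmu*, *idesi*, *tufufe*, *vela*).
The final sound of *huwar* is /r/, which is a consonant, so the suffix is -e, giving *huware*.
The final sound of *wudli* is /i/, which is a vowel, so the suffix is -ubu, giving *wudliubu*.

huware, wudliubu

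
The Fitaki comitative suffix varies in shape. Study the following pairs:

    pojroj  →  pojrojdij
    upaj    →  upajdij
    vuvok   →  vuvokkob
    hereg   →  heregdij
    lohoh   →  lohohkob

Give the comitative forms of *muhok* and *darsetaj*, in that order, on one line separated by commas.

The alternation tracks the final consonant of the stem — -kob when the stem ends in a voiceless consonant (*vuvok*, *lohoh*); -dij when the stem ends in a voiced consonant (*pojroj*, *upaj*, *hereg*).
The final consonant of *muhok* is /k/, which is voiceless, so the suffix is -kob, giving *muhokkob*.
*darsetaj*: final consonant = /j/, voiced → -dij → *darsetajdij*.

muhokkob, darsetajdij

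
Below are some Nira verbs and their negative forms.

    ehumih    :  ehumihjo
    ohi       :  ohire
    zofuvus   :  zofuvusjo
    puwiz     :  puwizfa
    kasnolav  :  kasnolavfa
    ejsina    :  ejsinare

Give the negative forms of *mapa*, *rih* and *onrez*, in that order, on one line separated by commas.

Looking at the final sound of each stem: -jo when the stem ends in a voiceless consonant (*ehumih*, *zofuvus*); -fa when the stem ends in a voiced consonant (*puwiz*, *kasnolav*); -re when the stem ends in a vowel (*ohi*, *ejsina*).
Since the final sound of *mapa* is /a/ (a vowel), it takes -re, giving *mapare*.
*rih*: final sound = /h/, a voiceless consonant → -jo → *rihjo*.
Since the final sound of *onrez* is /z/ (a voiced consonant), it takes -fa, giving *onrezfa*.

mapare, rihjo, onrezfa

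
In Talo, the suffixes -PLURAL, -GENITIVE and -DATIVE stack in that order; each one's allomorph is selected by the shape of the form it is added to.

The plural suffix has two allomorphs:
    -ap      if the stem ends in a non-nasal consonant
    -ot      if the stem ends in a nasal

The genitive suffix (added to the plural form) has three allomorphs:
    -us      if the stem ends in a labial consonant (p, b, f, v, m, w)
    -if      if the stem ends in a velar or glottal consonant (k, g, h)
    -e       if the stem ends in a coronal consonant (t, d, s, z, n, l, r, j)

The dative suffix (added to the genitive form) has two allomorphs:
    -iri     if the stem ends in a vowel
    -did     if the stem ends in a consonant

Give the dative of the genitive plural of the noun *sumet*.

*sumet* — final consonant /t/ (non-nasal) → -ap → *sumetap*.
The plural form *sumetap* — final consonant /p/ (labial) → -us → *sumetapus*.
The final sound of the genitive form *sumetapus* is /s/, which is a consonant, so the dative suffix is -did, giving *sumetapusdid*.

sumetapusdid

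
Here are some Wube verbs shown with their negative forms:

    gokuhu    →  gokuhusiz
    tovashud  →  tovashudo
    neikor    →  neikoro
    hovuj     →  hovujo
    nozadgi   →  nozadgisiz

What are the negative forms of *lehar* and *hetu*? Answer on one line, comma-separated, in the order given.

leharo, hetusiz

The suffix is conditioned by the final sound: -o when the stem ends in a consonant (*tovashud*, *neikor*, *hovuj*); -siz when the stem ends in a vowel (*gokuhu*, *nozadgi*).
Since the final sound of *lehar* is /r/ (a consonant), it takes -o, giving *leharo*.
The final sound of *hetu* is /u/, which is a vowel, so the suffix is -siz, giving *hetusiz*.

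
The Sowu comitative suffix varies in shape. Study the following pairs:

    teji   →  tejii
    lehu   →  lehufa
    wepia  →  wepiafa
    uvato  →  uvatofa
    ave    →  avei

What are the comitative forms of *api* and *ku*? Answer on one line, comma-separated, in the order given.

apii, kufa

Looking at the last vowel of each stem: -i when the last vowel of the stem is a front vowel (*teji*, *ave*); -fa when the last vowel of the stem is a back vowel (*lehu*, *wepia*, *uvato*).
*api* — last vowel /i/ (a front vowel) → -i → *apii*.
*ku*: last vowel = /u/, a back vowel → -fa → *kufa*.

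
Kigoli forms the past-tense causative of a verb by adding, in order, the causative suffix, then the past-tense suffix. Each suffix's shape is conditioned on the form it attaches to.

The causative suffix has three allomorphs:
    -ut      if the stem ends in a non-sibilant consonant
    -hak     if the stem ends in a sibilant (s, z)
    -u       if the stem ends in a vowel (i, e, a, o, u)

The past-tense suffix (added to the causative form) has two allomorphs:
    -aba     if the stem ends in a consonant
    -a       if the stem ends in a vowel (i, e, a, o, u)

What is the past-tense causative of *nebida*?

Since the final sound of *nebida* is /a/ (a vowel), it takes -u, giving *nebidau*.
The final sound of the causative form *nebidau* is /u/, which is a vowel, so the past-tense suffix is -a, giving *nebidaua*.

nebidaua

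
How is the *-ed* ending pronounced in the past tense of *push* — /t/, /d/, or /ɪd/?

/t/

The stem *push* ends in a voiceless consonant other than /t/.
The -ed suffix is realized as /ɪd/ after /t, d/; as /t/ after other voiceless consonants; and as /d/ after other voiced sounds.
So -ed on *push* is pronounced /t/.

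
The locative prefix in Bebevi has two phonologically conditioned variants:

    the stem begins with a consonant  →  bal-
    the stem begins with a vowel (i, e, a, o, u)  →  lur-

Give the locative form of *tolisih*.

*tolisih*: first sound = /t/, a consonant → bal- → *baltolisih*.

baltolisih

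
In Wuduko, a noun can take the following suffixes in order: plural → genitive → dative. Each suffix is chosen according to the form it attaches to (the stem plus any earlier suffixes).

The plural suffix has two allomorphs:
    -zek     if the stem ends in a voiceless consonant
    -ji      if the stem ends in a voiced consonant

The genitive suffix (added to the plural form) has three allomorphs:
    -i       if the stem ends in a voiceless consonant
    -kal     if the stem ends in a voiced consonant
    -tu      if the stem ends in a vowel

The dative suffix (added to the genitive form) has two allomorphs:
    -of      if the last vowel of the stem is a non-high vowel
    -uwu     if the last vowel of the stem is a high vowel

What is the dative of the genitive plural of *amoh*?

amohzekiuwu

Since the final consonant of *amoh* is /h/ (voiceless), it takes -zek, giving *amohzek*.
Since the final sound of the plural form *amohzek* is /k/ (a voiceless consonant), it takes -i, giving *amohzeki*.
The last vowel of the genitive form *amohzeki* is /i/, which is a high vowel, so the dative suffix is -uwu, giving *amohzekiuwu*.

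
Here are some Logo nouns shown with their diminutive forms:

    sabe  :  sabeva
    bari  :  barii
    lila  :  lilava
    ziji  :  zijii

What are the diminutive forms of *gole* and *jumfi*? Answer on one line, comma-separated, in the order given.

Looking at the last vowel of each stem: -i when the last vowel of the stem is a high vowel (*bari*, *ziji*); -va when the last vowel of the stem is a non-high vowel (*sabe*, *lila*).
*gole* — last vowel /e/ (a non-high vowel) → -va → *goleva*.
*jumfi*: last vowel = /i/, a high vowel → -i → *jumfii*.

goleva, jumfii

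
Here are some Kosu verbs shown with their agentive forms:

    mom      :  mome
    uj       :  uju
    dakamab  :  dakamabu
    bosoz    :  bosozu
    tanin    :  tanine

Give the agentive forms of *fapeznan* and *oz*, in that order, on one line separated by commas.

fapeznane, ozu

The alternation tracks the final consonant of the stem — -e when the stem ends in a nasal (*mom*, *tanin*); -u when the stem ends in a non-nasal consonant (*uj*, *dakamab*, *bosoz*).
The final consonant of *fapeznan* is /n/, which is a nasal, so the suffix is -e, giving *fapeznane*.
*oz* — final consonant /z/ (non-nasal) → -u → *ozu*.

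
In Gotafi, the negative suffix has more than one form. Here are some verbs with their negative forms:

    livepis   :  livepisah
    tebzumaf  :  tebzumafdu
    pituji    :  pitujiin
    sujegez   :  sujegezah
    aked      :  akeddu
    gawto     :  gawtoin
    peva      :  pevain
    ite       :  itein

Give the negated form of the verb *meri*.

meriin

The alternation tracks the final sound of the stem — -ah when the stem ends in a sibilant (*livepis*, *sujegez*); -du when the stem ends in a non-sibilant consonant (*tebzumaf*, *aked*); -in when the stem ends in a vowel (*pituji*, *gawto*, *peva*, *ite*).
The final sound of *meri* is /i/, which is a vowel, so the suffix is -in, giving *meriin*.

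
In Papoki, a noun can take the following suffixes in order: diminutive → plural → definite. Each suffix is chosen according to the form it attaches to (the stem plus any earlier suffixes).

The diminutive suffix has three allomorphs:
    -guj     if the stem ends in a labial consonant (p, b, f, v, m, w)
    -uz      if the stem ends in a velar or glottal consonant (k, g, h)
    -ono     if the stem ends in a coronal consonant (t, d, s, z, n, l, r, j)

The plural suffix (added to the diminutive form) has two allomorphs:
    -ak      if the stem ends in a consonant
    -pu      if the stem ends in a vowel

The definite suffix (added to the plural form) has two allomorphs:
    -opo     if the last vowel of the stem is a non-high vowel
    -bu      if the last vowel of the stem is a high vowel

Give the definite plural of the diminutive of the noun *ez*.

*ez* — final consonant /z/ (coronal) → -ono → *ezono*.
Since the final sound of the diminutive form *ezono* is /o/ (a vowel), it takes -pu, giving *ezonopu*.
The last vowel of the plural form *ezonopu* is /u/, which is a high vowel, so the definite suffix is -bu, giving *ezonopubu*.

ezonopubu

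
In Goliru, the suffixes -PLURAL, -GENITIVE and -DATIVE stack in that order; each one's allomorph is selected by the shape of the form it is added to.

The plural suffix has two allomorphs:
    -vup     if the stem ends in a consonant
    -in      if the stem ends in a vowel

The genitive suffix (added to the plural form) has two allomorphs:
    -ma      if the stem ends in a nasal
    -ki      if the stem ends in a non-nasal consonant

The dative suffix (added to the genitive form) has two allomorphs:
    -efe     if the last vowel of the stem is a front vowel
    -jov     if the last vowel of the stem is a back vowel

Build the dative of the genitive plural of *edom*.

Since the final sound of *edom* is /m/ (a consonant), it takes -vup, giving *edomvup*.
The final consonant of the plural form *edomvup* is /p/, which is non-nasal, so the genitive suffix is -ki, giving *edomvupki*.
The genitive form *edomvupki* — last vowel /i/ (a front vowel) → -efe → *edomvupkiefe*.

edomvupkiefe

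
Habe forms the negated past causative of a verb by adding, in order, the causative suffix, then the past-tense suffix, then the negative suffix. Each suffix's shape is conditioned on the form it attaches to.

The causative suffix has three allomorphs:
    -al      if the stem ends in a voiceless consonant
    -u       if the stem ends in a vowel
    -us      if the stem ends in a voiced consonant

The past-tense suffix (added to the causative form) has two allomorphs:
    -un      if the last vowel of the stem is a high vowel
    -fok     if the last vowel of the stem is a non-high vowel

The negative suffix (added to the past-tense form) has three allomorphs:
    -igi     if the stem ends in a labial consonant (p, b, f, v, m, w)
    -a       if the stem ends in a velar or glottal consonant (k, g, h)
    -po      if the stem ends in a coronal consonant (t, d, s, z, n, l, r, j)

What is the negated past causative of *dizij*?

Since the final sound of *dizij* is /j/ (a voiced consonant), it takes -us, giving *dizijus*.
The last vowel of the causative form *dizijus* is /u/, which is a high vowel, so the past-tense suffix is -un, giving *dizijusun*.
The past-tense form *dizijusun*: final consonant = /n/, coronal → -po → *dizijusunpo*.

dizijusunpo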